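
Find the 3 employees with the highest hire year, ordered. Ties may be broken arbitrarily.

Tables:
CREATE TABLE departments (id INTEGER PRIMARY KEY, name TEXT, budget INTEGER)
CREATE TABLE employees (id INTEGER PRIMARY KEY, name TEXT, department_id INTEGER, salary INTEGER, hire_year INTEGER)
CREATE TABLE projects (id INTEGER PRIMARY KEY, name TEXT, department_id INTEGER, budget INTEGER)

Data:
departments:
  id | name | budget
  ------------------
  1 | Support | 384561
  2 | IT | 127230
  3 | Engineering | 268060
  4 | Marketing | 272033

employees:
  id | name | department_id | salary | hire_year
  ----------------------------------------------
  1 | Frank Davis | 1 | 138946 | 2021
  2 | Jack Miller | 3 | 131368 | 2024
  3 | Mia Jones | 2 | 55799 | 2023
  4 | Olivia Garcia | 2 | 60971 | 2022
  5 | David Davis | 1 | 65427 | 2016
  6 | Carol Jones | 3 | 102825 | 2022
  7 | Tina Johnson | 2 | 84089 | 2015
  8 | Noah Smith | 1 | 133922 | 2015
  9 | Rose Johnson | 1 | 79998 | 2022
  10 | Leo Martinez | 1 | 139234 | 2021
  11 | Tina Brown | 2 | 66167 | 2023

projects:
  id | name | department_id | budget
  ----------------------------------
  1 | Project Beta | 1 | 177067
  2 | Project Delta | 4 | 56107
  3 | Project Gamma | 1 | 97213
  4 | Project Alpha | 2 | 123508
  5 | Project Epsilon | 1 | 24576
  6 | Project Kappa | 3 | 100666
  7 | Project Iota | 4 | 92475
SELECT name, hire_year FROM employees ORDER BY hire_year DESC LIMIT 3

Execution result:
name | hire_year
Jack Miller | 2024
Mia Jones | 2023
Tina Brown | 2023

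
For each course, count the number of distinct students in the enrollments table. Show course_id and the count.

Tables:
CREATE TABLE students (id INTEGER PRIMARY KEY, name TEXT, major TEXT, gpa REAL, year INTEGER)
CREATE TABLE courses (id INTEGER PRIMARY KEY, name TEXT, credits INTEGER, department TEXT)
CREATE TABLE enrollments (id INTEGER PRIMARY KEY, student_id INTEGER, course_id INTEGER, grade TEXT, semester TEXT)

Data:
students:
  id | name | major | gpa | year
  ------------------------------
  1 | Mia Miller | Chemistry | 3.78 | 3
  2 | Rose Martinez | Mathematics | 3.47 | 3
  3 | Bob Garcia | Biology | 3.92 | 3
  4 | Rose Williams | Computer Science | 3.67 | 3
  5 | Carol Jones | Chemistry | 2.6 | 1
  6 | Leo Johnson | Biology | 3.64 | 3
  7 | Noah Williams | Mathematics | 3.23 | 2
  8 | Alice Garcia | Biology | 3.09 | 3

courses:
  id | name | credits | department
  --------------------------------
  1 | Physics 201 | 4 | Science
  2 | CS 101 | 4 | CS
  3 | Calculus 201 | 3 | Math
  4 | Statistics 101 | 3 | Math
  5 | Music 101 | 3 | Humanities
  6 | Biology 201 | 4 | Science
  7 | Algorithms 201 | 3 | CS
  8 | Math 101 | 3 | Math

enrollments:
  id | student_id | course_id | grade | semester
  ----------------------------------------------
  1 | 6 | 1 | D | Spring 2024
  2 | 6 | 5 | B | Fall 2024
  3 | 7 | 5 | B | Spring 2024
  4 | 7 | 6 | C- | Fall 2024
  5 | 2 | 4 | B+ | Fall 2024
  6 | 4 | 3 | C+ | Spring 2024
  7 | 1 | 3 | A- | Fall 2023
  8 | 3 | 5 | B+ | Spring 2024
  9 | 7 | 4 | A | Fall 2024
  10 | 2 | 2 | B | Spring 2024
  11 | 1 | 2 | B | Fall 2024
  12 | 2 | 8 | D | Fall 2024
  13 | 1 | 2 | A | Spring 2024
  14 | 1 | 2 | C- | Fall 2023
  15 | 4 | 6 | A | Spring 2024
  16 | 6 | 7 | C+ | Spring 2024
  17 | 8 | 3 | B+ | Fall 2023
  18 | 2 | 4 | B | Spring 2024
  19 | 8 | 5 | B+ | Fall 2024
SELECT course_id, COUNT(DISTINCT student_id) AS distinct_student_count FROM enrollments GROUP BY course_id

Execution result:
course_id | distinct_student_count
1 | 1
2 | 2
3 | 3
4 | 2
5 | 4
6 | 2
7 | 1
8 | 1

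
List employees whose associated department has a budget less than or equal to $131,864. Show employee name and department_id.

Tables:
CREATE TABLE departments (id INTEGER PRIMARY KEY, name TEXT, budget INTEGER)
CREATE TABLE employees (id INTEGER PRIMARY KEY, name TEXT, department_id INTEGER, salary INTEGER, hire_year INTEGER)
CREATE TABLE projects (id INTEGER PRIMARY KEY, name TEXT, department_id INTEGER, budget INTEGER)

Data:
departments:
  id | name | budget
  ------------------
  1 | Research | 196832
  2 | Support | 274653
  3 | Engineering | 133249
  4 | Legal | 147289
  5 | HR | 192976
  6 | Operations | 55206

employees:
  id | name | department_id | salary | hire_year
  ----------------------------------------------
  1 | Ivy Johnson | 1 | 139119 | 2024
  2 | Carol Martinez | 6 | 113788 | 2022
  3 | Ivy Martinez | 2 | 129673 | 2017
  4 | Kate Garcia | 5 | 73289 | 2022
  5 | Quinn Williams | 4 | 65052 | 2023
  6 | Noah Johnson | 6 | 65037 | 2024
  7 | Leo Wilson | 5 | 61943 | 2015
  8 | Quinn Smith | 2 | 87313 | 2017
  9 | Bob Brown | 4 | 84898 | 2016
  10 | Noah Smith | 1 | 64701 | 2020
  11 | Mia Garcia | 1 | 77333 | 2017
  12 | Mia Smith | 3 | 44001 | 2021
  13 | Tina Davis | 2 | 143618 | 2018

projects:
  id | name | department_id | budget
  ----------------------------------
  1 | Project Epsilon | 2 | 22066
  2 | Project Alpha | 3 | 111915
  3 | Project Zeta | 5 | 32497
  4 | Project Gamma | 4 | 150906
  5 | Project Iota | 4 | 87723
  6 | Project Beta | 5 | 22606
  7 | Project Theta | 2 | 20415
SELECT name, department_id FROM employees WHERE department_id IN (SELECT id FROM departments WHERE budget <= 131864)

Execution result:
name | department_id
Carol Martinez | 6
Noah Johnson | 6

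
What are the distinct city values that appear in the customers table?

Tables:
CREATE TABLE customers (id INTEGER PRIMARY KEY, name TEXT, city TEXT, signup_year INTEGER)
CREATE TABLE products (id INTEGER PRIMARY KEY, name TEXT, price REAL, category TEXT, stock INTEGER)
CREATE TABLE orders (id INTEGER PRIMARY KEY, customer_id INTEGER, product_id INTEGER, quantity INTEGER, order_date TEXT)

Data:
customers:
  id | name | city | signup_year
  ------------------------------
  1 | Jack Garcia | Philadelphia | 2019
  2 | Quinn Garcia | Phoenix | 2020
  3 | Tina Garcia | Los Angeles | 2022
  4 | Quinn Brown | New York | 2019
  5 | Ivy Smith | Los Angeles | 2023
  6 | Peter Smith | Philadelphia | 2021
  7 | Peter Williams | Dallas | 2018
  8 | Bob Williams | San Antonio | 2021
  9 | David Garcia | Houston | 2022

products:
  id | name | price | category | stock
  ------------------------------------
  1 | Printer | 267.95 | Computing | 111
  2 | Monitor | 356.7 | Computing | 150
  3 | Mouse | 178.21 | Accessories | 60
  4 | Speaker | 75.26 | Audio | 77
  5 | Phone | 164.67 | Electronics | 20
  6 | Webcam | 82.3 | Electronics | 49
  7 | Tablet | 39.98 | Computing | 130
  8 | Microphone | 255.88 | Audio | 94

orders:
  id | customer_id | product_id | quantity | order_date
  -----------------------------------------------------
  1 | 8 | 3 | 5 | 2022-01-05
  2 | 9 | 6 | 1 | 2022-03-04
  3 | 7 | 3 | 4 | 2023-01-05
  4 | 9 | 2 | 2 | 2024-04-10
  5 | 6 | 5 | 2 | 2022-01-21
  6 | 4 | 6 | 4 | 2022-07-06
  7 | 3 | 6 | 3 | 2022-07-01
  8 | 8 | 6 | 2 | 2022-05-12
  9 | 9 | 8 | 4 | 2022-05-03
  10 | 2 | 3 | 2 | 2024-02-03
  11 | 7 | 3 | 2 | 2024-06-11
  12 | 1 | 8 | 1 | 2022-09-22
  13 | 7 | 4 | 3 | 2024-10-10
SELECT DISTINCT city FROM customers

Execution result:
city
Philadelphia
Phoenix
Los Angeles
New York
Dallas
San Antonio
Houston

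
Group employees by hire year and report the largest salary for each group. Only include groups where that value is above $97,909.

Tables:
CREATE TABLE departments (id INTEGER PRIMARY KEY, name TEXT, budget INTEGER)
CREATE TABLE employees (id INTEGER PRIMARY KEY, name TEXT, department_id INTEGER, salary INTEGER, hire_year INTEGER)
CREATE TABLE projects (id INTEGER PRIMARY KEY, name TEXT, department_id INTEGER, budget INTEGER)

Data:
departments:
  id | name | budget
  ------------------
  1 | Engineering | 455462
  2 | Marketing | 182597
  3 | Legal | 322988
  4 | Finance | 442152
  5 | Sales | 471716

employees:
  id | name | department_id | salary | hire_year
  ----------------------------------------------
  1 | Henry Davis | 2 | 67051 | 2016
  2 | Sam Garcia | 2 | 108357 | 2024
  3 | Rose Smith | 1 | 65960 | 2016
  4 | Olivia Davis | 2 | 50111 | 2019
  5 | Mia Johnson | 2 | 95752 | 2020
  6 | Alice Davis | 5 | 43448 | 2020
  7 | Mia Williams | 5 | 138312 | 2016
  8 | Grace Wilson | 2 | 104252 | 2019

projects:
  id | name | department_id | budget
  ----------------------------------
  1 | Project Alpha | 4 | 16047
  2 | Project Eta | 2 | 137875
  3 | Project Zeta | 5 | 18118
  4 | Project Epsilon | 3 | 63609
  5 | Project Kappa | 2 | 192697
SELECT hire_year, MAX(salary) AS max_salary FROM employees GROUP BY hire_year HAVING MAX(salary) > 97909

Execution result:
hire_year | max_salary
2016 | 138312
2019 | 104252
2024 | 108357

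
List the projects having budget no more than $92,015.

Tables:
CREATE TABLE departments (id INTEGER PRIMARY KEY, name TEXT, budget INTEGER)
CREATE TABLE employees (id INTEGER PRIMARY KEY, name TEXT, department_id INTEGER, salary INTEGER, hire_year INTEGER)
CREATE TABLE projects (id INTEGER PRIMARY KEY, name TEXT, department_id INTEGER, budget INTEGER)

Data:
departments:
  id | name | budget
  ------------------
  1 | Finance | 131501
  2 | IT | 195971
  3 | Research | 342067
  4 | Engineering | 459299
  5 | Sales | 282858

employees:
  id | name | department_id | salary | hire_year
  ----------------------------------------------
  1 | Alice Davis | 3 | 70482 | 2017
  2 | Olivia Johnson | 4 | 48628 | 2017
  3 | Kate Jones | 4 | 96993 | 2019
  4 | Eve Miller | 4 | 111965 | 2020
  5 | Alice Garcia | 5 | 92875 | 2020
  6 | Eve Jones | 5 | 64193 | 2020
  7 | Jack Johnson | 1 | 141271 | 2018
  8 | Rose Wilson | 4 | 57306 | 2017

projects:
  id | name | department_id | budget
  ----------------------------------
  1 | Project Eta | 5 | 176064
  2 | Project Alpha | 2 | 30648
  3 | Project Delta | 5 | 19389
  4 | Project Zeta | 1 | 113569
SELECT name, budget FROM projects WHERE budget <= 92015

Execution result:
name | budget
Project Alpha | 30648
Project Delta | 19389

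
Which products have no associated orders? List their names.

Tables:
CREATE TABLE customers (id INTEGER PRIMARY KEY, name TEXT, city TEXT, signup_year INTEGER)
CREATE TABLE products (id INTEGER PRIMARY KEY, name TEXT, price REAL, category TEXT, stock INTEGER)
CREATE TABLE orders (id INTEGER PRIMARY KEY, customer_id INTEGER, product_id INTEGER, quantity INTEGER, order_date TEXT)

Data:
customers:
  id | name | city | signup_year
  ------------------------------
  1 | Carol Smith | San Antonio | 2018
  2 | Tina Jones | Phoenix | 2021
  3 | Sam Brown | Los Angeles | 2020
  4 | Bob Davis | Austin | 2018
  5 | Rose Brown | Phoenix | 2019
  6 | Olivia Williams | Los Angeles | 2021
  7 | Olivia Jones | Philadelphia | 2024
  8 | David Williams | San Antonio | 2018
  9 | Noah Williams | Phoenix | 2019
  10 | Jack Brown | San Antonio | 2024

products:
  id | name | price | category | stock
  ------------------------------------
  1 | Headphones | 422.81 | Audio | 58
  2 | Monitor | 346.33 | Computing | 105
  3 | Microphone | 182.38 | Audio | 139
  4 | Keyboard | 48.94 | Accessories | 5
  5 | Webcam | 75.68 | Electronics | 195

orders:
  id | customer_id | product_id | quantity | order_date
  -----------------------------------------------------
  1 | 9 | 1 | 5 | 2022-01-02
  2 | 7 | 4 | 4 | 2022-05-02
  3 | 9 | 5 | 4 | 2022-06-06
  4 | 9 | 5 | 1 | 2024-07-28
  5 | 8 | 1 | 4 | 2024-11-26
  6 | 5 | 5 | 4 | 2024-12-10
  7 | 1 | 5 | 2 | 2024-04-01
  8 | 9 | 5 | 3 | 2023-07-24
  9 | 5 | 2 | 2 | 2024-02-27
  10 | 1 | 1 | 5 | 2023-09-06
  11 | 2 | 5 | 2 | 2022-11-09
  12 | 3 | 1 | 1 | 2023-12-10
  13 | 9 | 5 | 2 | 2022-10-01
SELECT p.name FROM products p LEFT JOIN orders c ON c.product_id = p.id WHERE c.id IS NULL

Execution result:
Microphone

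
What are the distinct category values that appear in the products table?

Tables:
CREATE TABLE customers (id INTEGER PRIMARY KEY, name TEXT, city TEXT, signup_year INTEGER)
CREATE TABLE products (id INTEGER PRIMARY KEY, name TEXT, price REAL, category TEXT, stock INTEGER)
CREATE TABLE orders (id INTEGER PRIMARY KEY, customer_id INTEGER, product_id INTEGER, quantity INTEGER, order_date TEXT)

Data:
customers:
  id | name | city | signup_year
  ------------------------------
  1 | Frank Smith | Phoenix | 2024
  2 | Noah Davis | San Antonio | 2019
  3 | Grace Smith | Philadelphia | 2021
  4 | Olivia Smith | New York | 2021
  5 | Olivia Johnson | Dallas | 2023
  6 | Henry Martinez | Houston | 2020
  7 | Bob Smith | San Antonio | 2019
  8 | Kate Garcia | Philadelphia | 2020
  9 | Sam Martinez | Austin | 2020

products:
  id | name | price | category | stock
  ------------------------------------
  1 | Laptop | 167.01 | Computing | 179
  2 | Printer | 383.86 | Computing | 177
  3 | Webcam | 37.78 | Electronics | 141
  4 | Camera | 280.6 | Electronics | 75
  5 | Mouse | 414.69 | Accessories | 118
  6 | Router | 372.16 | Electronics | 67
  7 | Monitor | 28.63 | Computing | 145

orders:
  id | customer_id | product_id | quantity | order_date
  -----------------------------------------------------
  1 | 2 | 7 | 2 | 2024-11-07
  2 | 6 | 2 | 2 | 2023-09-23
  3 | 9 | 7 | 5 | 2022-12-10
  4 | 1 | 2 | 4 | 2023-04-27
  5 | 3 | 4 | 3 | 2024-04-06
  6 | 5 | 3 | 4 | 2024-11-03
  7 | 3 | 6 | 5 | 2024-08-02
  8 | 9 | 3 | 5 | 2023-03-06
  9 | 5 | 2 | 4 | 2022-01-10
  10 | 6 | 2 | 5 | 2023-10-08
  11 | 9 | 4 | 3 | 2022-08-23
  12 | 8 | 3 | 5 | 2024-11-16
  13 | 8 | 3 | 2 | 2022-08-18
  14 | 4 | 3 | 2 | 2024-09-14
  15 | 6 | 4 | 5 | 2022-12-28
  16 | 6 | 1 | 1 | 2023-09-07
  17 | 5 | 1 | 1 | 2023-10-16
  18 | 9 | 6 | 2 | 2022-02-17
SELECT DISTINCT category FROM products

Execution result:
category
Computing
Electronics
Accessories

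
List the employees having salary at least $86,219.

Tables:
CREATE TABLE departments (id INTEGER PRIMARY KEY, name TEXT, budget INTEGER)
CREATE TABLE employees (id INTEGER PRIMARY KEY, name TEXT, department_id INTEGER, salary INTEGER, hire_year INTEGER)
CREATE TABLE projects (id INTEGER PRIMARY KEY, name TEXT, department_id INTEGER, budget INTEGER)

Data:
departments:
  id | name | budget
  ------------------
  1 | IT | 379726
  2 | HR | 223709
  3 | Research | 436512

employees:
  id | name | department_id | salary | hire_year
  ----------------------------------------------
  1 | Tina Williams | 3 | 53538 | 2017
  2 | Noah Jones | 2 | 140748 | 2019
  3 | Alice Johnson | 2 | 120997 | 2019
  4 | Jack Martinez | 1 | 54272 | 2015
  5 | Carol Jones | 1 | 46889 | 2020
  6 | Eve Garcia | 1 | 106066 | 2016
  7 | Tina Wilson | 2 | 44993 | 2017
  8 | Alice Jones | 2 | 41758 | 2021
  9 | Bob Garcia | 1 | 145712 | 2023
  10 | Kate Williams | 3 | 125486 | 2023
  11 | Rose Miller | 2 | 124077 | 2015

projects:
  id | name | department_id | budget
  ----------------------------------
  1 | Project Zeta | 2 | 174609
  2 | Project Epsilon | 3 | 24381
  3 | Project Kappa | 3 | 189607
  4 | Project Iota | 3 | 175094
SELECT name, salary FROM employees WHERE salary >= 86219

Execution result:
name | salary
Noah Jones | 140748
Alice Johnson | 120997
Eve Garcia | 106066
Bob Garcia | 145712
Kate Williams | 125486
Rose Miller | 124077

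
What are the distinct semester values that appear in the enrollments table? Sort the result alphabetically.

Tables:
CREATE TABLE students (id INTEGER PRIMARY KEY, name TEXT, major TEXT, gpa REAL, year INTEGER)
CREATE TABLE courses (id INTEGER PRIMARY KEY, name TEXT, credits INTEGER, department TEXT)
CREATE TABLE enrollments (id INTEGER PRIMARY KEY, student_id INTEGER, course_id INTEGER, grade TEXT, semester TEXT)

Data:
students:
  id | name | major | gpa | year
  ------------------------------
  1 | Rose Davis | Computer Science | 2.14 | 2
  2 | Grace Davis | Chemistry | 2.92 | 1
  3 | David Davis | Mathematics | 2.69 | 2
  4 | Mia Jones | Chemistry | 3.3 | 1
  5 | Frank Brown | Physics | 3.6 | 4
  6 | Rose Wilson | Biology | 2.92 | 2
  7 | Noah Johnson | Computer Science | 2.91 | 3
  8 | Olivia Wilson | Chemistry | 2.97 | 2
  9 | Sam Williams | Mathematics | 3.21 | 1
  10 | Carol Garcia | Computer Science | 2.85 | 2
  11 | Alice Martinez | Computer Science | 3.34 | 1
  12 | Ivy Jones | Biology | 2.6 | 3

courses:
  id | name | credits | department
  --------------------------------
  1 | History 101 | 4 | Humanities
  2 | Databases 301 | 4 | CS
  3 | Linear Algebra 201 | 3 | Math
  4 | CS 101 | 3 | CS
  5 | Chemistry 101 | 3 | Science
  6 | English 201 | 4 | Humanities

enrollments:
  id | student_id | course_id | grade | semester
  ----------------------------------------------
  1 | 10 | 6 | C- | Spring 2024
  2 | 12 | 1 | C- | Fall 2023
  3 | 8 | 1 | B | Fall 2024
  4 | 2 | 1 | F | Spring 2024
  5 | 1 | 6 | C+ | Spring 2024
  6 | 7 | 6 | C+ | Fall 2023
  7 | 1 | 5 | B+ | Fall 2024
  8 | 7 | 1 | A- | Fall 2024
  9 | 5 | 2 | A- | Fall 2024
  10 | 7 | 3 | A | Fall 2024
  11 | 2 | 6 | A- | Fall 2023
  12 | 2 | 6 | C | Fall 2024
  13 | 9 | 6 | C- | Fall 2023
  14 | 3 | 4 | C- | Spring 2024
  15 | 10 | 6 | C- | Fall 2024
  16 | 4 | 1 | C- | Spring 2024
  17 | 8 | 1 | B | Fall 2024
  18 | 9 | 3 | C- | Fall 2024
SELECT DISTINCT semester FROM enrollments ORDER BY semester

Execution result:
semester
Fall 2023
Fall 2024
Spring 2024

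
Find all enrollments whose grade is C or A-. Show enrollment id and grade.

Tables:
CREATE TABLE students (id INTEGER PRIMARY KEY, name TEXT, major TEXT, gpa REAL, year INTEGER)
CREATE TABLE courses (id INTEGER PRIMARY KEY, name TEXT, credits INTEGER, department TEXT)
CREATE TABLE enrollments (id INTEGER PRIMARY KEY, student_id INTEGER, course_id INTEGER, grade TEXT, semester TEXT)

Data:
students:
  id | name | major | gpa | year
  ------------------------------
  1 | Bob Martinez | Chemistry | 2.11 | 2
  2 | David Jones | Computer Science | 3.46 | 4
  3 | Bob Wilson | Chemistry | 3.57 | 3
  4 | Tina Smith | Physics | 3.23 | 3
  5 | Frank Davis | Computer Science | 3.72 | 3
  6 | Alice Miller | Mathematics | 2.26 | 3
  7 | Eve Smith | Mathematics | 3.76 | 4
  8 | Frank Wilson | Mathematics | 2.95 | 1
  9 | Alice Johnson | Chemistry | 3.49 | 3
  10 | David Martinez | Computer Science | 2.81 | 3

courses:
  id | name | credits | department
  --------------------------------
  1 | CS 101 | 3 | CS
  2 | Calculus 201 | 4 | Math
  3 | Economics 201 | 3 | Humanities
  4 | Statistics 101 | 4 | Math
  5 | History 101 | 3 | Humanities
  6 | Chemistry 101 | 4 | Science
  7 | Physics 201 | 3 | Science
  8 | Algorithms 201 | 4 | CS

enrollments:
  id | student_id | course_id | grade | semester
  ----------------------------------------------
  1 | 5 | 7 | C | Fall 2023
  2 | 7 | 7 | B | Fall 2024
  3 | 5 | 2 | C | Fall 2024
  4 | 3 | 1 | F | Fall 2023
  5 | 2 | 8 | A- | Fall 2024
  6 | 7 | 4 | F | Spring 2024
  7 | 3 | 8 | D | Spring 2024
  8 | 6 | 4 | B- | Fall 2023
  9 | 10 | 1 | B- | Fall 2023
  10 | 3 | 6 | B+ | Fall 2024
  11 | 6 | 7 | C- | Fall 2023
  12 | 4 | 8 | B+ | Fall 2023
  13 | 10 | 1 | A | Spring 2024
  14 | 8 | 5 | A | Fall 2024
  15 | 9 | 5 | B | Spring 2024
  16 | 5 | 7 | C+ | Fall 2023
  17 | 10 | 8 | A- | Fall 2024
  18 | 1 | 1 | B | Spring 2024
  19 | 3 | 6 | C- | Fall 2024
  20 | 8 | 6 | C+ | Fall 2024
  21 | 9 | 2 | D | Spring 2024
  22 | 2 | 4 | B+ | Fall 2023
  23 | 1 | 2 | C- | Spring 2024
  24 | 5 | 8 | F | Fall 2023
SELECT id, grade FROM enrollments WHERE grade IN ('C', 'A-')

Execution result:
id | grade
1 | C
3 | C
5 | A-
17 | A-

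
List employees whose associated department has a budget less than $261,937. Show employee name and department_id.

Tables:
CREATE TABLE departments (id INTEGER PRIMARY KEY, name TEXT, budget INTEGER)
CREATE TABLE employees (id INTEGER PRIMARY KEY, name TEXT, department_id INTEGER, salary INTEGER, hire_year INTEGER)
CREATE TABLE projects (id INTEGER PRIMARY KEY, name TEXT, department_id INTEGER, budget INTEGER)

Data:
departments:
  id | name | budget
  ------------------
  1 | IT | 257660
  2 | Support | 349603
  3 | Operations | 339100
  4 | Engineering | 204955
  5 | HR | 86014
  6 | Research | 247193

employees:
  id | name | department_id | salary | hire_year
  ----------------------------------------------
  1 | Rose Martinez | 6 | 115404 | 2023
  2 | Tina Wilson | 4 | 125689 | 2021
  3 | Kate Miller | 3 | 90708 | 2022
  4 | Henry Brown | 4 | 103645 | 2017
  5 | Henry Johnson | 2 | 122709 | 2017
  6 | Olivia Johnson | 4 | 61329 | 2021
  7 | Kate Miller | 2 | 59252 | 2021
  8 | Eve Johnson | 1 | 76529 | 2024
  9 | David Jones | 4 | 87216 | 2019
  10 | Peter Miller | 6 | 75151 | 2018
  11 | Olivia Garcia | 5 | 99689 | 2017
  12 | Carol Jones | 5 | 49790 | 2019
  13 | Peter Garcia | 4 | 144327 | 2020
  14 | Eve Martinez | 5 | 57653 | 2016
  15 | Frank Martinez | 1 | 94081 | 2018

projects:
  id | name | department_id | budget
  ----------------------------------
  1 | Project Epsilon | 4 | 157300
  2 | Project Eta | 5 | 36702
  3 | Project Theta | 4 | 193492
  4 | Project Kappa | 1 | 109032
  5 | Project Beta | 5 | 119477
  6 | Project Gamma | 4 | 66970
SELECT name, department_id FROM employees WHERE department_id IN (SELECT id FROM departments WHERE budget < 261937)

Execution result:
name | department_id
Rose Martinez | 6
Tina Wilson | 4
Henry Brown | 4
Olivia Johnson | 4
Eve Johnson | 1
David Jones | 4
Peter Miller | 6
Olivia Garcia | 5
Carol Jones | 5
Peter Garcia | 4
Eve Martinez | 5
Frank Martinez | 1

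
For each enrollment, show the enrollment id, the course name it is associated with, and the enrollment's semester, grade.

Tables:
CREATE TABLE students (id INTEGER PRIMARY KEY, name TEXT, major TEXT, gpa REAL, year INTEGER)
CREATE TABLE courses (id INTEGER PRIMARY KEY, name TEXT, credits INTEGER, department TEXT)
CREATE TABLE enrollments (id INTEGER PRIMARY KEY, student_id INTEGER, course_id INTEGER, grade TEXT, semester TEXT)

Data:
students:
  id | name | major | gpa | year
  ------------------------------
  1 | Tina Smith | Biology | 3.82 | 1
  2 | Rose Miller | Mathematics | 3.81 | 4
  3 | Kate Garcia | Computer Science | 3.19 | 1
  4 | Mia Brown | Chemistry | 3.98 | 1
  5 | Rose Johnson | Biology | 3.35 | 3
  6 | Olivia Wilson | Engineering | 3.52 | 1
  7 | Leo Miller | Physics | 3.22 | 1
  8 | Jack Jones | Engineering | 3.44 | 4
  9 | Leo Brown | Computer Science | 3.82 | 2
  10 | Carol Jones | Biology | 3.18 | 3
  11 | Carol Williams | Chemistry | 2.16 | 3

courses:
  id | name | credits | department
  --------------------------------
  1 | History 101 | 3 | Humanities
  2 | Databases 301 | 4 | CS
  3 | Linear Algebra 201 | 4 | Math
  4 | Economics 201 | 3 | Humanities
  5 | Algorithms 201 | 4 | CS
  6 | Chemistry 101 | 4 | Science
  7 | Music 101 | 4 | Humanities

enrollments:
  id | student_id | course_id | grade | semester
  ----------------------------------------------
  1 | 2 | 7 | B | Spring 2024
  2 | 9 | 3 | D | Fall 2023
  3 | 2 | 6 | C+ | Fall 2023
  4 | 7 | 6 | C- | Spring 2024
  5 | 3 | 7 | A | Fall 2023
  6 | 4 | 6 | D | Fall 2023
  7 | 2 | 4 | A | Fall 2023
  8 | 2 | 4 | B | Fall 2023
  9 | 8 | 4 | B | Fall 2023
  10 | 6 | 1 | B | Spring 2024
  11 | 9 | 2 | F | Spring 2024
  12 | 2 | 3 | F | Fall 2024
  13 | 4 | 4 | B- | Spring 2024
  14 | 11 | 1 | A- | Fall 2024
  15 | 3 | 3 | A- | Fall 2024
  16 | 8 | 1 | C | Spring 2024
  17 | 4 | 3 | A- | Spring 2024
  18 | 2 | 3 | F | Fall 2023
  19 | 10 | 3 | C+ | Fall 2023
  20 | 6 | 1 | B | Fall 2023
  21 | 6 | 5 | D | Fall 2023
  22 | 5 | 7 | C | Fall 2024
SELECT c.id, p.name AS course, c.semester, c.grade FROM enrollments c JOIN courses p ON c.course_id = p.id

Execution result:
id | course | semester | grade
1 | Music 101 | Spring 2024 | B
2 | Linear Algebra 201 | Fall 2023 | D
3 | Chemistry 101 | Fall 2023 | C+
4 | Chemistry 101 | Spring 2024 | C-
5 | Music 101 | Fall 2023 | A
6 | Chemistry 101 | Fall 2023 | D
7 | Economics 201 | Fall 2023 | A
8 | Economics 201 | Fall 2023 | B
9 | Economics 201 | Fall 2023 | B
10 | History 101 | Spring 2024 | B
11 | Databases 301 | Spring 2024 | F
12 | Linear Algebra 201 | Fall 2024 | F
13 | Economics 201 | Spring 2024 | B-
14 | History 101 | Fall 2024 | A-
15 | Linear Algebra 201 | Fall 2024 | A-
16 | History 101 | Spring 2024 | C
17 | Linear Algebra 201 | Spring 2024 | A-
18 | Linear Algebra 201 | Fall 2023 | F
19 | Linear Algebra 201 | Fall 2023 | C+
20 | History 101 | Fall 2023 | B
21 | Algorithms 201 | Fall 2023 | D
22 | Music 101 | Fall 2024 | C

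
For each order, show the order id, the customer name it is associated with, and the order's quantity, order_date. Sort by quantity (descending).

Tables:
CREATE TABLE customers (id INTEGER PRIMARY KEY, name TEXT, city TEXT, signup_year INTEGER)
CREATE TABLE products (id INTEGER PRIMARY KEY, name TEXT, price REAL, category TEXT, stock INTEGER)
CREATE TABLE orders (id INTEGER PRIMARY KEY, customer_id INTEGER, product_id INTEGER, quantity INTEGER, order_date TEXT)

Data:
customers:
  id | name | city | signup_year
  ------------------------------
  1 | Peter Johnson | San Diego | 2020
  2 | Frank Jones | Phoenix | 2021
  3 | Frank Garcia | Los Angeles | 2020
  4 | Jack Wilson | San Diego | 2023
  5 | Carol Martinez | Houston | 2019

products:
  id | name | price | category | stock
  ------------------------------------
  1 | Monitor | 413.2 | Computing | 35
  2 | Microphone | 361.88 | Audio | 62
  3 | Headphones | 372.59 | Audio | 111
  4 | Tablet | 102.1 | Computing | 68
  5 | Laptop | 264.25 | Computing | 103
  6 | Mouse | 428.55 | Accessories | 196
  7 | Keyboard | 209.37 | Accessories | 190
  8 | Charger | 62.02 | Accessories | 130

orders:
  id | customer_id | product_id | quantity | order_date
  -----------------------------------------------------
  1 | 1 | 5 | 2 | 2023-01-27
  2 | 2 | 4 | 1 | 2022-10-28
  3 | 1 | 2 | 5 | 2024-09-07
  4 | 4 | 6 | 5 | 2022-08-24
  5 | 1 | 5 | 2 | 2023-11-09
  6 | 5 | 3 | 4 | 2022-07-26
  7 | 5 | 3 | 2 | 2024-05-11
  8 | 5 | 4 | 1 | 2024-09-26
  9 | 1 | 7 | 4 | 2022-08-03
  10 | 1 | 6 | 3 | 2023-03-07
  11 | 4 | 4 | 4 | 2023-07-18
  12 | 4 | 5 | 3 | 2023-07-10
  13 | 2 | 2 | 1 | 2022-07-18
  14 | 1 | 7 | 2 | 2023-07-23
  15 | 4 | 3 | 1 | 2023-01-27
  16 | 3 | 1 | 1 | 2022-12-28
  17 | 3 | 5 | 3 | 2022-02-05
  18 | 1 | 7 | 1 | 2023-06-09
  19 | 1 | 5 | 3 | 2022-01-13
SELECT c.id, p.name AS customer, c.quantity, c.order_date FROM orders c JOIN customers p ON c.customer_id = p.id ORDER BY c.quantity DESC

Execution result:
id | customer | quantity | order_date
3 | Peter Johnson | 5 | 2024-09-07
4 | Jack Wilson | 5 | 2022-08-24
6 | Carol Martinez | 4 | 2022-07-26
9 | Peter Johnson | 4 | 2022-08-03
11 | Jack Wilson | 4 | 2023-07-18
10 | Peter Johnson | 3 | 2023-03-07
12 | Jack Wilson | 3 | 2023-07-10
17 | Frank Garcia | 3 | 2022-02-05
19 | Peter Johnson | 3 | 2022-01-13
1 | Peter Johnson | 2 | 2023-01-27
5 | Peter Johnson | 2 | 2023-11-09
7 | Carol Martinez | 2 | 2024-05-11
14 | Peter Johnson | 2 | 2023-07-23
2 | Frank Jones | 1 | 2022-10-28
8 | Carol Martinez | 1 | 2024-09-26
13 | Frank Jones | 1 | 2022-07-18
15 | Jack Wilson | 1 | 2023-01-27
16 | Frank Garcia | 1 | 2022-12-28
18 | Peter Johnson | 1 | 2023-06-09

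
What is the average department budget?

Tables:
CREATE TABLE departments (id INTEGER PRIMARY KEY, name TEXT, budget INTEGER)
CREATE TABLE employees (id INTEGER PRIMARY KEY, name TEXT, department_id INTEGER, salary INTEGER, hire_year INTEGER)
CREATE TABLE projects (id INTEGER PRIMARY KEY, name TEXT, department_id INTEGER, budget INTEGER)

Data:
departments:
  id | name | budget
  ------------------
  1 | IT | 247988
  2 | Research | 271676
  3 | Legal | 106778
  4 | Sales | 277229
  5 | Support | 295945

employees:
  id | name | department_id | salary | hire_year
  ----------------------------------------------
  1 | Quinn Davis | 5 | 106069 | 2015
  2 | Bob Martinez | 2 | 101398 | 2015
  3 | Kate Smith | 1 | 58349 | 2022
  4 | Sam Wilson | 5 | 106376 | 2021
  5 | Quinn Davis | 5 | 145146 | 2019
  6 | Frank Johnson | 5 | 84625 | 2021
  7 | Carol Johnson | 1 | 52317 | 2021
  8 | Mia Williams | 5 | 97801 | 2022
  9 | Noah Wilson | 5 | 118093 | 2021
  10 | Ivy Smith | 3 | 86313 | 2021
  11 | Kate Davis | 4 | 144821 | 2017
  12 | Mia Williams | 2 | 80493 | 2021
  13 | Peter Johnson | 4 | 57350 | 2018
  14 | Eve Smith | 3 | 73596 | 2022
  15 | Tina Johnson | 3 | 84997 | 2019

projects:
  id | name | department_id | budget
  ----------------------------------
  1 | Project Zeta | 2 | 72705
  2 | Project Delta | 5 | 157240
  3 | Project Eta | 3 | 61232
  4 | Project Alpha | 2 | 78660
SELECT AVG(budget) FROM departments

Execution result:
239923.20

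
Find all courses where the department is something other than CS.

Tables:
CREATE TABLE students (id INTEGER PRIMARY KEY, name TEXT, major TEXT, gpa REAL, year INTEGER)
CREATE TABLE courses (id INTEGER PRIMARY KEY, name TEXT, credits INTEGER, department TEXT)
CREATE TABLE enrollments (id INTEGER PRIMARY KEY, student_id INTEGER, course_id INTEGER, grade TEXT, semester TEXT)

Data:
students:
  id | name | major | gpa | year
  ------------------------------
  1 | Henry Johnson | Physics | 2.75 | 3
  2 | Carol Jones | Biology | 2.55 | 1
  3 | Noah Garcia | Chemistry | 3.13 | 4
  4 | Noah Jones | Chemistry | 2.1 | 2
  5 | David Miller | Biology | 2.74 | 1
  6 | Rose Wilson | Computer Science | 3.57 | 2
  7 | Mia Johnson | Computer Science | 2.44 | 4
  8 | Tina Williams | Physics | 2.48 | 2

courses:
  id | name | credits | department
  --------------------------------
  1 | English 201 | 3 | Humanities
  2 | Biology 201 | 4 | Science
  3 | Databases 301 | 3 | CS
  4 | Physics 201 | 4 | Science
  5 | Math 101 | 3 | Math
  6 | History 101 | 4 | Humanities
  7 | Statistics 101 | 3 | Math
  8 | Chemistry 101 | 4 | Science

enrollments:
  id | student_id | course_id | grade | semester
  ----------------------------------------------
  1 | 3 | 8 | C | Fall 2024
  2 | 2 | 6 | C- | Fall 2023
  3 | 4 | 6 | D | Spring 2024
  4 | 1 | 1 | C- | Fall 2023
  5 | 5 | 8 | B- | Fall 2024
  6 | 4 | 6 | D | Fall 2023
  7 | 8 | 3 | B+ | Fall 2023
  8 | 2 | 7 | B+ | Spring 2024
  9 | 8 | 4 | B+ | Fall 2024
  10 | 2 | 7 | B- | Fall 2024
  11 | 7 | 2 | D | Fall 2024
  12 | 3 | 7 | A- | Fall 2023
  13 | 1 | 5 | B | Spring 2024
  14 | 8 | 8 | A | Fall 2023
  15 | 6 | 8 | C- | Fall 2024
SELECT name, department FROM courses WHERE department <> 'CS'

Execution result:
name | department
English 201 | Humanities
Biology 201 | Science
Physics 201 | Science
Math 101 | Math
History 101 | Humanities
Statistics 101 | Math
Chemistry 101 | Science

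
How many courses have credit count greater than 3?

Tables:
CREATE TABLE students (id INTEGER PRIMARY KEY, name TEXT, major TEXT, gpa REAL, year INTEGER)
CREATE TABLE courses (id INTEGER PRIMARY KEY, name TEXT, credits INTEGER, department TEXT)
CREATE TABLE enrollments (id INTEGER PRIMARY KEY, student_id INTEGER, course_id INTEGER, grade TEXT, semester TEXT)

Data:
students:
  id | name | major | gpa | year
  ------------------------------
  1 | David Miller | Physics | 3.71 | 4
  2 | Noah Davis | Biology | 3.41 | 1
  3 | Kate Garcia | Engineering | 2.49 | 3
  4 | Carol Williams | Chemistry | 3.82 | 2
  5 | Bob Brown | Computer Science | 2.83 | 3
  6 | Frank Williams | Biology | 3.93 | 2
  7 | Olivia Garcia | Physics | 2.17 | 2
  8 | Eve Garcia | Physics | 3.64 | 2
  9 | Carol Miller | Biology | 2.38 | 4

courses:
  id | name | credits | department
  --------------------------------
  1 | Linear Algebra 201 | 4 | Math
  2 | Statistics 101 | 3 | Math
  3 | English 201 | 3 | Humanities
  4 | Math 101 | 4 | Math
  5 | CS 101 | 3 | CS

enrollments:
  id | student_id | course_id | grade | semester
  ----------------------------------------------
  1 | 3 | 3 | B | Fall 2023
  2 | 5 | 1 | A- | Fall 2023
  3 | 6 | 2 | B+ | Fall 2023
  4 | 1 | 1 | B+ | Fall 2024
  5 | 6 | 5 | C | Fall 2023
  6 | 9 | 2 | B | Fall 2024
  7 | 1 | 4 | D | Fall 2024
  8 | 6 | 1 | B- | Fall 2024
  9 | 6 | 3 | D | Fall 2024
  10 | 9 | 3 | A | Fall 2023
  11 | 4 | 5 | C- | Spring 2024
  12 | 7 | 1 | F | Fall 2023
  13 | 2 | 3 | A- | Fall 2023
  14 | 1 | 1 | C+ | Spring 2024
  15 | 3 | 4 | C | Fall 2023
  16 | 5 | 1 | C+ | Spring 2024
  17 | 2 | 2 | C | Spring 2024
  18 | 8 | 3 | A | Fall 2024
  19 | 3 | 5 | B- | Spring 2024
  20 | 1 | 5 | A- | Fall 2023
SELECT COUNT(*) FROM courses WHERE credits > 3

Execution result:
2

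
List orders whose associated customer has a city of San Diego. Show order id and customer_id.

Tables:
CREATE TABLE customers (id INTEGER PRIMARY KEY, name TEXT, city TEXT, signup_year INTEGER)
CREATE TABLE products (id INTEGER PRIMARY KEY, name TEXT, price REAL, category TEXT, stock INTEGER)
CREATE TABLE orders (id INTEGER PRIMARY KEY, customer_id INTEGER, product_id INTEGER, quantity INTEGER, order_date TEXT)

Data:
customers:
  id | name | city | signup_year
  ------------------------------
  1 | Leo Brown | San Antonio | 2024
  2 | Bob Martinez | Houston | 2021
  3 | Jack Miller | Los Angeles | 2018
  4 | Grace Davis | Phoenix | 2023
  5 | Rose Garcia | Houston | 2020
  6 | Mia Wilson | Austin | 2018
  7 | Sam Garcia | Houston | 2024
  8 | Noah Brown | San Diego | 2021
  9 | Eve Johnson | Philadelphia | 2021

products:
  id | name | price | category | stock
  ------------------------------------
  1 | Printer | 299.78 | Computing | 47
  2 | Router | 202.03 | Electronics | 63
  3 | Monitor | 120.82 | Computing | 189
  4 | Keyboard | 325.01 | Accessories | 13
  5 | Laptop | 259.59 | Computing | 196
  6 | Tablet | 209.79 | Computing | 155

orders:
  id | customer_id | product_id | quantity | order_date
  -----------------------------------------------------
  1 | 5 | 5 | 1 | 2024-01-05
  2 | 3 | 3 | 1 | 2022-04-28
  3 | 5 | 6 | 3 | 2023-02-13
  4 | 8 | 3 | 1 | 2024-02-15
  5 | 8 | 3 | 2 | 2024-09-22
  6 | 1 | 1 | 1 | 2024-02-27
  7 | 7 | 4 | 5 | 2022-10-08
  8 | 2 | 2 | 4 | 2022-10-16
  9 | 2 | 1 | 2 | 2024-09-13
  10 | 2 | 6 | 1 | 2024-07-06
SELECT id, customer_id FROM orders WHERE customer_id IN (SELECT id FROM customers WHERE city = 'San Diego')

Execution result:
id | customer_id
4 | 8
5 | 8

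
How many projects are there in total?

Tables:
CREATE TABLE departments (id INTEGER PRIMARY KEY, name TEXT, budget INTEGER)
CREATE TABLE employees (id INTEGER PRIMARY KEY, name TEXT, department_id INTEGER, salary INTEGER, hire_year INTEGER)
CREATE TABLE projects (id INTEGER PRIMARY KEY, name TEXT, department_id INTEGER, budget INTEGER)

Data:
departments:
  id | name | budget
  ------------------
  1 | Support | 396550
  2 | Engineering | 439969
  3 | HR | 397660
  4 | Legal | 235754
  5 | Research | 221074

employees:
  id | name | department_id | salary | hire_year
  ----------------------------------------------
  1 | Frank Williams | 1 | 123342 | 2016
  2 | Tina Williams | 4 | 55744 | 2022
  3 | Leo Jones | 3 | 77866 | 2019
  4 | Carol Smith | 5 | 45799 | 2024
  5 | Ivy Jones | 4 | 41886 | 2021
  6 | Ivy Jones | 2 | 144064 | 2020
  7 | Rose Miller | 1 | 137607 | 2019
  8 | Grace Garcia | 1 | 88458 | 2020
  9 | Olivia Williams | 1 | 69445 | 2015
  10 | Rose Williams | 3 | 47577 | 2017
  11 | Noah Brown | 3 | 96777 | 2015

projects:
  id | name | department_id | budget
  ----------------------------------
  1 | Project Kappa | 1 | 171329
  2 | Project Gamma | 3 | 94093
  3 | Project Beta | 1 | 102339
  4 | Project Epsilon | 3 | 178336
SELECT COUNT(*) FROM projects

Execution result:
4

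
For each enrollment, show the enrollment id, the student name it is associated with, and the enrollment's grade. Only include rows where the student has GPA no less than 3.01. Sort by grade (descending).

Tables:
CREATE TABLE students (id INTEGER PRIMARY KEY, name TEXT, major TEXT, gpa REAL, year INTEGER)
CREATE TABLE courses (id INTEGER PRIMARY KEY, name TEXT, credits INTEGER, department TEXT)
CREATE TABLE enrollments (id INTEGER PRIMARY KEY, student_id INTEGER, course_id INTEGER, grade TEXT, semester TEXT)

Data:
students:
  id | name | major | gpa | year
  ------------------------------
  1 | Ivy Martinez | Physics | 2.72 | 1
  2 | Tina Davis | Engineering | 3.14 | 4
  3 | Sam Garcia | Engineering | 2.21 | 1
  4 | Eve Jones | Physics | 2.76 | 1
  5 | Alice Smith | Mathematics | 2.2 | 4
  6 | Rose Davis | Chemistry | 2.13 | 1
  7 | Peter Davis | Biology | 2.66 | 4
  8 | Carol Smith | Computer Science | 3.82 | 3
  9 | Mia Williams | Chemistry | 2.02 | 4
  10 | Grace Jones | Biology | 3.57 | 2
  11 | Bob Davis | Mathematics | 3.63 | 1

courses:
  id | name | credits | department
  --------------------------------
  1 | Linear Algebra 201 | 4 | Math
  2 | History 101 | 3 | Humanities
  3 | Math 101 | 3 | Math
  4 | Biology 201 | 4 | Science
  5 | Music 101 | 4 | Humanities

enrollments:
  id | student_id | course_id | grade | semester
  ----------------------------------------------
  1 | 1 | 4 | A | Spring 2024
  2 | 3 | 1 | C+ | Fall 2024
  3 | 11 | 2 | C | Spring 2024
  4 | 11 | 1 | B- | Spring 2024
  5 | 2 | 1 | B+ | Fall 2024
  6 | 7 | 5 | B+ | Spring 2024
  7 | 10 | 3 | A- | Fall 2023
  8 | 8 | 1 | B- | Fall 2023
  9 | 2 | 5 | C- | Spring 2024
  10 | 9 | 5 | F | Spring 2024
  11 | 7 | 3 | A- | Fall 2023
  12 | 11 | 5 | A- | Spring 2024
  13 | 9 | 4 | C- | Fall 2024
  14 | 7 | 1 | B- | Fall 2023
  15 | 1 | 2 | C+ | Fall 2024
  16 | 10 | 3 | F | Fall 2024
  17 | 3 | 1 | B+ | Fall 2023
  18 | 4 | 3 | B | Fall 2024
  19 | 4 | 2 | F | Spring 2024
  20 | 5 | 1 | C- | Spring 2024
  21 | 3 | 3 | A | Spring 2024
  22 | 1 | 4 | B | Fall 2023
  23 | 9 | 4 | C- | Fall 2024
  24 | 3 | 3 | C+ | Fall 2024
SELECT c.id, p.name AS student, c.grade FROM enrollments c JOIN students p ON c.student_id = p.id WHERE p.gpa >= 3.01 ORDER BY c.grade DESC

Execution result:
id | student | grade
16 | Grace Jones | F
9 | Tina Davis | C-
3 | Bob Davis | C
4 | Bob Davis | B-
8 | Carol Smith | B-
5 | Tina Davis | B+
7 | Grace Jones | A-
12 | Bob Davis | A-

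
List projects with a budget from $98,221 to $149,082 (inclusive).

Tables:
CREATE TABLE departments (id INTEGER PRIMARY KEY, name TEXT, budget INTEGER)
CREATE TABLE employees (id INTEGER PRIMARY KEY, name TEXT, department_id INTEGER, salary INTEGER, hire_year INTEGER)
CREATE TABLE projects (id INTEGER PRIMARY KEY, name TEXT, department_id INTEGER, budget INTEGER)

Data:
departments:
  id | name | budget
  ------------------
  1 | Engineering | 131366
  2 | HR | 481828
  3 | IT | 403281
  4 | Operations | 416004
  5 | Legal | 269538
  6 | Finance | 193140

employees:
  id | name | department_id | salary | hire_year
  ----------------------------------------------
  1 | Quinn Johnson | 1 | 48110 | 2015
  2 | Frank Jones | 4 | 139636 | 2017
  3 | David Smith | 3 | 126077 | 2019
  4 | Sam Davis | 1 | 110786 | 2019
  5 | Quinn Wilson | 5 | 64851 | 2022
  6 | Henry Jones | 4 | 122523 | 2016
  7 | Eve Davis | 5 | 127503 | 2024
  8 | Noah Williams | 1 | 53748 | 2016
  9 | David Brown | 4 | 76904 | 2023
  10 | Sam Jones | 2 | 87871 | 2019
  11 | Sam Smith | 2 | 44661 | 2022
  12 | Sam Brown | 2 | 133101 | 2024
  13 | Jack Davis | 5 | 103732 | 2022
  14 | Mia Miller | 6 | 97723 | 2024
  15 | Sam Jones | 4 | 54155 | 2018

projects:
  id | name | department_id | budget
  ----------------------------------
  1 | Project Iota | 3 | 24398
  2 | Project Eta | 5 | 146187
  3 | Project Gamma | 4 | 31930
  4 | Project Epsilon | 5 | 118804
SELECT name, budget FROM projects WHERE budget BETWEEN 98221 AND 149082

Execution result:
name | budget
Project Eta | 146187
Project Epsilon | 118804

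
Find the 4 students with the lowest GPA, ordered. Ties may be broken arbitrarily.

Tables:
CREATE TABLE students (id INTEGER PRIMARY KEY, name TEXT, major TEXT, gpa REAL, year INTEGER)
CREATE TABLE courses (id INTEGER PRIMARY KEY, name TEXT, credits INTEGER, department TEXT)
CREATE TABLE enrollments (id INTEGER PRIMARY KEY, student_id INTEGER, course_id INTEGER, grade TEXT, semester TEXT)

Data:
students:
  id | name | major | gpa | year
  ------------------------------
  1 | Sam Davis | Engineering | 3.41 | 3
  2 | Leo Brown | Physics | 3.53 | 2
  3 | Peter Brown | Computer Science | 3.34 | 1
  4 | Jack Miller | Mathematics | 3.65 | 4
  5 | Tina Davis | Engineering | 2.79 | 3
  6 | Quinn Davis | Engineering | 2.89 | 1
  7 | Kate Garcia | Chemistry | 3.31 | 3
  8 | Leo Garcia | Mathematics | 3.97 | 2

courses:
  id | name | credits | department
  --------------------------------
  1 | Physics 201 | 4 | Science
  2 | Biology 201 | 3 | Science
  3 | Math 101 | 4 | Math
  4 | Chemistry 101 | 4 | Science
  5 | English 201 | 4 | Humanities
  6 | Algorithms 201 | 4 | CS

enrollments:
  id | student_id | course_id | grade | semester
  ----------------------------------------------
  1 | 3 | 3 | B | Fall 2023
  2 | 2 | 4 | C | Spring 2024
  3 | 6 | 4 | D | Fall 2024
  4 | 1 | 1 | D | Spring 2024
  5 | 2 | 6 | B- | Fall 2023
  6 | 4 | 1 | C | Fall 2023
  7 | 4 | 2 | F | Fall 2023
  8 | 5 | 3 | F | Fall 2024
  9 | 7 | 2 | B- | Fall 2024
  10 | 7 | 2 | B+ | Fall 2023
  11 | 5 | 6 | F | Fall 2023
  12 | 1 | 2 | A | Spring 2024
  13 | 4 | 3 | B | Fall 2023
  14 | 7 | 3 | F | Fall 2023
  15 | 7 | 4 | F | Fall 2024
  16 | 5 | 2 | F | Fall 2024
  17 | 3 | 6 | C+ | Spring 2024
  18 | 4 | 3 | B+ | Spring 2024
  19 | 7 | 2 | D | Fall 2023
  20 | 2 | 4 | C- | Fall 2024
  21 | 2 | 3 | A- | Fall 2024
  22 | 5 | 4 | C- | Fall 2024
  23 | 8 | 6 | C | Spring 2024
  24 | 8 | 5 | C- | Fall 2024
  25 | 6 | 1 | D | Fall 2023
SELECT name, gpa FROM students ORDER BY gpa ASC LIMIT 4

Execution result:
name | gpa
Tina Davis | 2.79
Quinn Davis | 2.89
Kate Garcia | 3.31
Peter Brown | 3.34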